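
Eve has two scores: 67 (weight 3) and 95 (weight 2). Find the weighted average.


Weighted sum:
3 x 67 + 2 x 95 = 391
Total weight:
3 + 2 = 5
Weighted average:
391 / 5 = 78.2

78.2


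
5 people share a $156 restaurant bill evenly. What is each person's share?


Total bill: $156
Number of people: 5
Each pays: $156 / 5 = $31.20

$31.20


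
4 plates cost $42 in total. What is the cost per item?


Total cost: $42
Number of items: 4
Unit price: $42 / 4 = $10.50

$10.50


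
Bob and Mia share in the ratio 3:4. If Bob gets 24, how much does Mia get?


Find the multiplier:
24 / 3 = 8
Apply to Mia's share:
4 x 8 = 32

32


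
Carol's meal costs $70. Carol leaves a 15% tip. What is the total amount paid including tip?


Calculate the tip:
15% of $70 = $10.50
Add tip to meal cost:
$70 + $10.50 = $80.50

$80.50


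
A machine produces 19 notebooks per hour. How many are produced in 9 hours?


Production rate: 19 notebooks per hour
Time: 9 hours
Total: 19 x 9 = 171 notebooks

171 notebooks


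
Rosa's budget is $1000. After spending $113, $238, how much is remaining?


Add up expenses:
$113 + $238 = $351
Subtract from budget:
$1000 - $351 = $649

$649


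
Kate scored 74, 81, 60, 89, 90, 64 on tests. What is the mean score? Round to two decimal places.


Add the scores:
74 + 81 + 60 + 89 + 90 + 64 = 458
Divide by the number of tests:
458 / 6 = 76.3333... ≈ 76.33

76.33


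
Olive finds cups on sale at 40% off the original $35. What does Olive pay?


Calculate the discount amount:
40% of $35 = $14
Subtract from original:
$35 - $14 = $21

$21


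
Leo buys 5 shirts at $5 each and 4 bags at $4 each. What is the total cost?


Cost of shirts:
5 x $5 = $25
Cost of bags:
4 x $4 = $16
Add both:
$25 + $16 = $41

$41


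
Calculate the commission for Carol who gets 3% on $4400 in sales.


Convert rate to decimal:
3% = 0.03
Multiply by sales:
$4400 x 0.03 = $132

$132


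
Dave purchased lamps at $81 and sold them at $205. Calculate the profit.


Selling price = $205
Cost price = $81
Profit = selling price - cost price:
Profit = $205 - $81 = $124

$124


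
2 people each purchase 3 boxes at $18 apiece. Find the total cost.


Cost per person:
3 x $18 = $54
Group total:
2 x $54 = $108

$108


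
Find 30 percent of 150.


Convert percentage to decimal:
30% = 0.3
Multiply:
150 x 0.3 = 45

45


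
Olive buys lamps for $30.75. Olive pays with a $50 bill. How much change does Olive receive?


Start with the amount paid:
$50
Subtract the price:
$50 - $30.75 = $19.25

$19.25


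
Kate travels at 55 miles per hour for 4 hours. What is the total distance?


Use the formula: distance = speed x time
Speed = 55 mph, Time = 4 hours
55 x 4 = 220 miles

220 miles


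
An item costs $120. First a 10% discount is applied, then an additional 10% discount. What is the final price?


First discount:
10% of $120 = $12
Price after first discount:
$120 - $12 = $108
Second discount:
10% of $108 = $10.80
Final price:
$108 - $10.80 = $97.20

$97.20


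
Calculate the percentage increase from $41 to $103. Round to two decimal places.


Find the absolute change:
|103 - 41| = 62
Divide by original and multiply by 100:
62 / 41 x 100 = 151.2195...% ≈ 151.22%

151.22%


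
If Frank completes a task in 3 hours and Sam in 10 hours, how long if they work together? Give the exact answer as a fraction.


Frank's rate: 1/3 of the job per hour
Sam's rate: 1/10 of the job per hour
Combined rate: 1/3 + 1/10 = 13/30 per hour
Time = 1 / (13/30) = 30/13 hours (≈ 2.31 hours)

30/13 hours


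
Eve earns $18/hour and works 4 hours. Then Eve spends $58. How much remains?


Calculate earnings:
4 x $18 = $72
Subtract spending:
$72 - $58 = $14

$14


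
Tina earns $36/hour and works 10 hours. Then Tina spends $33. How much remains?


Calculate earnings:
10 x $36 = $360
Subtract spending:
$360 - $33 = $327

$327


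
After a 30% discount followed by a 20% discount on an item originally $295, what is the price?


First discount:
30% of $295 = $88.50
Price after first discount:
$295 - $88.50 = $206.50
Second discount:
20% of $206.50 = $41.30
Final price:
$206.50 - $41.30 = $165.20

$165.20


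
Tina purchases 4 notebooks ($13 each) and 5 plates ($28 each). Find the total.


Cost of notebooks:
4 x $13 = $52
Cost of plates:
5 x $28 = $140
Add both:
$52 + $140 = $192

$192


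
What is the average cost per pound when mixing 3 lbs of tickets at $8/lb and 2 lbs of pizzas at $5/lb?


Cost of tickets:
3 x $8 = $24
Cost of pizzas:
2 x $5 = $10
Total cost: $24 + $10 = $34
Total weight: 5 lbs
Average: $34 / 5 = $6.80/lb

$6.80/lb


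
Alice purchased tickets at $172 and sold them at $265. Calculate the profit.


Selling price = $265
Cost price = $172
Profit = selling price - cost price:
Profit = $265 - $172 = $93

$93


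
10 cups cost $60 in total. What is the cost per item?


Total cost: $60
Number of items: 10
Unit price: $60 / 10 = $6

$6


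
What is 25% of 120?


Convert percentage to decimal:
25% = 0.25
Multiply:
120 x 0.25 = 30

30


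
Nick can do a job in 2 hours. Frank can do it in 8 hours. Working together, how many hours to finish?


Nick's rate: 1/2 of the job per hour
Frank's rate: 1/8 of the job per hour
Combined rate: 1/2 + 1/8 = 5/8 per hour
Time = 1 / (5/8) = 8/5 = 1.6 hours

1.6 hours


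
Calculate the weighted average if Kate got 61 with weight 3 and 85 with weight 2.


Weighted sum:
3 x 61 + 2 x 85 = 353
Total weight:
3 + 2 = 5
Weighted average:
353 / 5 = 70.6

70.6


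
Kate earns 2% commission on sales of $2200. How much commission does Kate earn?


Convert rate to decimal:
2% = 0.02
Multiply by sales:
$2200 x 0.02 = $44

$44


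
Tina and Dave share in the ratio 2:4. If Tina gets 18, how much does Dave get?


Find the multiplier:
18 / 2 = 9
Apply to Dave's share:
4 x 9 = 36

36


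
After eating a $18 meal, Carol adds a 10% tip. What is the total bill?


Calculate the tip:
10% of $18 = $1.80
Add tip to meal cost:
$18 + $1.80 = $19.80

$19.80


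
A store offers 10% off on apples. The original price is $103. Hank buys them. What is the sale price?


Calculate the discount amount:
10% of $103 = $10.30
Subtract from original:
$103 - $10.30 = $92.70

$92.70


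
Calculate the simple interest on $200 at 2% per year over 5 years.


Use the formula I = P x R x T / 100
P x R x T = 200 x 2 x 5 = 2000
I = 2000 / 100 = $20

$20


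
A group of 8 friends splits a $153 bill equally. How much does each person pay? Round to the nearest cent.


Total bill: $153
Number of people: 8
Each pays: $153 / 8 = $19.125 ≈ $19.13

$19.13


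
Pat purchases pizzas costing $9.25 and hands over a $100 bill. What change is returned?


Start with the amount paid:
$100
Subtract the price:
$100 - $9.25 = $90.75

$90.75


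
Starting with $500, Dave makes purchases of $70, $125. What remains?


Add up expenses:
$70 + $125 = $195
Subtract from budget:
$500 - $195 = $305

$305


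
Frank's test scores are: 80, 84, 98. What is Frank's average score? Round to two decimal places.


Add the scores:
80 + 84 + 98 = 262
Divide by the number of tests:
262 / 3 = 87.3333... ≈ 87.33

87.33


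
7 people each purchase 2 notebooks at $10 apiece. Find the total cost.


Cost per person:
2 x $10 = $20
Group total:
7 x $20 = $140

$140


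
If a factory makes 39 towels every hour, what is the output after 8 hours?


Production rate: 39 towels per hour
Time: 8 hours
Total: 39 x 8 = 312 towels

312 towels


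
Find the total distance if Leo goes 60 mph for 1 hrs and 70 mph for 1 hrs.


Leg 1 distance:
60 x 1 = 60 miles
Leg 2 distance:
70 x 1 = 70 miles
Total distance:
60 + 70 = 130 miles

130 miles


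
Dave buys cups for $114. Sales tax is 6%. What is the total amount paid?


Calculate the tax:
6% of $114 = $6.84
Add tax to price:
$114 + $6.84 = $120.84

$120.84


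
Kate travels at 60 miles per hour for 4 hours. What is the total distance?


Use the formula: distance = speed x time
Speed = 60 mph, Time = 4 hours
60 x 4 = 240 miles

240 miles


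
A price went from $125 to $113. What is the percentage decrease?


Find the absolute change:
|113 - 125| = 12
Divide by original and multiply by 100:
12 / 125 x 100 = 9.6%

9.6%


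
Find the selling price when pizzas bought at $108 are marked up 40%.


Calculate the markup amount:
40% of $108 = $43.20
Add to cost:
$108 + $43.20 = $151.20

$151.20


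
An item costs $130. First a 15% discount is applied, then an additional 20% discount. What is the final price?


First discount:
15% of $130 = $19.50
Price after first discount:
$130 - $19.50 = $110.50
Second discount:
20% of $110.50 = $22.10
Final price:
$110.50 - $22.10 = $88.40

$88.40


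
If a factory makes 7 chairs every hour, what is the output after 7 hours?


Production rate: 7 chairs per hour
Time: 7 hours
Total: 7 x 7 = 49 chairs

49 chairs


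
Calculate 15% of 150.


Convert percentage to decimal:
15% = 0.15
Multiply:
150 x 0.15 = 22.5

22.5


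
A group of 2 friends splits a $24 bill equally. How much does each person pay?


Total bill: $24
Number of people: 2
Each pays: $24 / 2 = $12

$12


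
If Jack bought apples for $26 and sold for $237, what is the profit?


Selling price = $237
Cost price = $26
Profit = selling price - cost price:
Profit = $237 - $26 = $211

$211


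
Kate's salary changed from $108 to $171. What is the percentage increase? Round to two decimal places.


Find the absolute change:
|171 - 108| = 63
Divide by original and multiply by 100:
63 / 108 x 100 = 58.3333...% ≈ 58.33%

58.33%


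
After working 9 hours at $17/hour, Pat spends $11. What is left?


Calculate earnings:
9 x $17 = $153
Subtract spending:
$153 - $11 = $142

$142


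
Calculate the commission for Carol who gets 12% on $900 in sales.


Convert rate to decimal:
12% = 0.12
Multiply by sales:
$900 x 0.12 = $108

$108


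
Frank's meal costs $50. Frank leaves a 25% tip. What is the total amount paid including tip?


Calculate the tip:
25% of $50 = $12.50
Add tip to meal cost:
$50 + $12.50 = $62.50

$62.50


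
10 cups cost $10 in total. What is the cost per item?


Total cost: $10
Number of items: 10
Unit price: $10 / 10 = $1

$1


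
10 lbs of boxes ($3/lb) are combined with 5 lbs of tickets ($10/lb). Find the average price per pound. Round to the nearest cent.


Cost of boxes:
10 x $3 = $30
Cost of tickets:
5 x $10 = $50
Total cost: $30 + $50 = $80
Total weight: 15 lbs
Average: $80 / 15 = $5.3333... ≈ $5.33/lb

$5.33/lb


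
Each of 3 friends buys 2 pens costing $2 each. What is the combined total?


Cost per person:
2 x $2 = $4
Group total:
3 x $4 = $12

$12


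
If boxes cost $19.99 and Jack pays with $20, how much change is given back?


Start with the amount paid:
$20
Subtract the price:
$20 - $19.99 = $0.01

$0.01


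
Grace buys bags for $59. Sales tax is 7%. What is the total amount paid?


Calculate the tax:
7% of $59 = $4.13
Add tax to price:
$59 + $4.13 = $63.13

$63.13


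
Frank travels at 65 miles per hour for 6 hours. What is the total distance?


Use the formula: distance = speed x time
Speed = 65 mph, Time = 6 hours
65 x 6 = 390 miles

390 miles


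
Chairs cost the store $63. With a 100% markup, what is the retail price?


Calculate the markup amount:
100% of $63 = $63
Add to cost:
$63 + $63 = $126

$126


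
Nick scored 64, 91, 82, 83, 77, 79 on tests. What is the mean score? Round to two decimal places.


Add the scores:
64 + 91 + 82 + 83 + 77 + 79 = 476
Divide by the number of tests:
476 / 6 = 79.3333... ≈ 79.33

79.33


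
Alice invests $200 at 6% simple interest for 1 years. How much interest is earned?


Use the formula I = P x R x T / 100
P x R x T = 200 x 6 x 1 = 1200
I = 1200 / 100 = $12

$12


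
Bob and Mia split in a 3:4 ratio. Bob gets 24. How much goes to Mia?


Find the multiplier:
24 / 3 = 8
Apply to Mia's share:
4 x 8 = 32

32


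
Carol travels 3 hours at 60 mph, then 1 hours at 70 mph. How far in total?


Leg 1 distance:
60 x 3 = 180 miles
Leg 2 distance:
70 x 1 = 70 miles
Total distance:
180 + 70 = 250 miles

250 miles


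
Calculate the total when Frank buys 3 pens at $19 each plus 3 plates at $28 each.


Cost of pens:
3 x $19 = $57
Cost of plates:
3 x $28 = $84
Add both:
$57 + $84 = $141

$141


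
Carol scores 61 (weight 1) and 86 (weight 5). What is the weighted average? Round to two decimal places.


Weighted sum:
1 x 61 + 5 x 86 = 491
Total weight:
1 + 5 = 6
Weighted average:
491 / 6 = 81.8333... ≈ 81.83

81.83


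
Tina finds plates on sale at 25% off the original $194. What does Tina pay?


Calculate the discount amount:
25% of $194 = $48.50
Subtract from original:
$194 - $48.50 = $145.50

$145.50


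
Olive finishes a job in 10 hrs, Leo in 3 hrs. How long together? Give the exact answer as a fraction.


Olive's rate: 1/10 of the job per hour
Leo's rate: 1/3 of the job per hour
Combined rate: 1/10 + 1/3 = 13/30 per hour
Time = 1 / (13/30) = 30/13 hours (≈ 2.31 hours)

30/13 hours


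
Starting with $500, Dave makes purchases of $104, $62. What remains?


Add up expenses:
$104 + $62 = $166
Subtract from budget:
$500 - $166 = $334

$334


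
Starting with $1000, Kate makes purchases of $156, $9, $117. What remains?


Add up expenses:
$156 + $9 + $117 = $282
Subtract from budget:
$1000 - $282 = $718

$718


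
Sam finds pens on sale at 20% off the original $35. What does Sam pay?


Calculate the discount amount:
20% of $35 = $7
Subtract from original:
$35 - $7 = $28

$28


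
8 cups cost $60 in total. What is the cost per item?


Total cost: $60
Number of items: 8
Unit price: $60 / 8 = $7.50

$7.50


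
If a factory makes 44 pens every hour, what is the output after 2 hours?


Production rate: 44 pens per hour
Time: 2 hours
Total: 44 x 2 = 88 pens

88 pens


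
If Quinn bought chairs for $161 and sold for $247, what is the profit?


Selling price = $247
Cost price = $161
Profit = selling price - cost price:
Profit = $247 - $161 = $86

$86


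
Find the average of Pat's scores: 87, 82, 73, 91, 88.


Add the scores:
87 + 82 + 73 + 91 + 88 = 421
Divide by the number of tests:
421 / 5 = 84.2

84.2


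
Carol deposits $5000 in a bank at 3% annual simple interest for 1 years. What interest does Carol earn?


Use the formula I = P x R x T / 100
P x R x T = 5000 x 3 x 1 = 15000
I = 15000 / 100 = $150

$150


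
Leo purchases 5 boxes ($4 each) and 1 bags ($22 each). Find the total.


Cost of boxes:
5 x $4 = $20
Cost of bags:
1 x $22 = $22
Add both:
$20 + $22 = $42

$42


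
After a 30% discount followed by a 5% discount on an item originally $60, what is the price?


First discount:
30% of $60 = $18
Price after first discount:
$60 - $18 = $42
Second discount:
5% of $42 = $2.10
Final price:
$42 - $2.10 = $39.90

$39.90


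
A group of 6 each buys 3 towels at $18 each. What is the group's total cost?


Cost per person:
3 x $18 = $54
Group total:
6 x $54 = $324

$324


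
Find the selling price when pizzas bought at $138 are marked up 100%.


Calculate the markup amount:
100% of $138 = $138
Add to cost:
$138 + $138 = $276

$276


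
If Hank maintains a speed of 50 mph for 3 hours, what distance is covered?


Use the formula: distance = speed x time
Speed = 50 mph, Time = 3 hours
50 x 3 = 150 miles

150 miles


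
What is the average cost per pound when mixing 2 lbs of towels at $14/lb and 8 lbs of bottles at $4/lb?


Cost of towels:
2 x $14 = $28
Cost of bottles:
8 x $4 = $32
Total cost: $28 + $32 = $60
Total weight: 10 lbs
Average: $60 / 10 = $6/lb

$6/lb


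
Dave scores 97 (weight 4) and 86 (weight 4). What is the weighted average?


Weighted sum:
4 x 97 + 4 x 86 = 732
Total weight:
4 + 4 = 8
Weighted average:
732 / 8 = 91.5

91.5


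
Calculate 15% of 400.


Convert percentage to decimal:
15% = 0.15
Multiply:
400 x 0.15 = 60

60


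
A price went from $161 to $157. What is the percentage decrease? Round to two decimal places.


Find the absolute change:
|157 - 161| = 4
Divide by original and multiply by 100:
4 / 161 x 100 = 2.4844...% ≈ 2.48%

2.48%


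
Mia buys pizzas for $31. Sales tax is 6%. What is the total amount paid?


Calculate the tax:
6% of $31 = $1.86
Add tax to price:
$31 + $1.86 = $32.86

$32.86


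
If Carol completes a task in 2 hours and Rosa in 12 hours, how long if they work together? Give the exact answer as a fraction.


Carol's rate: 1/2 of the job per hour
Rosa's rate: 1/12 of the job per hour
Combined rate: 1/2 + 1/12 = 7/12 per hour
Time = 1 / (7/12) = 12/7 hours (≈ 1.71 hours)

12/7 hours


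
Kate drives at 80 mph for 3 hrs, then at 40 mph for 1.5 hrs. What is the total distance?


Leg 1 distance:
80 x 3 = 240 miles
Leg 2 distance:
40 x 1.5 = 60 miles
Total distance:
240 + 60 = 300 miles

300 miles


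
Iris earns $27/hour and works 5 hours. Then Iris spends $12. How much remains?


Calculate earnings:
5 x $27 = $135
Subtract spending:
$135 - $12 = $123

$123


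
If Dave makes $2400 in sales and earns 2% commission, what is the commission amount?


Convert rate to decimal:
2% = 0.02
Multiply by sales:
$2400 x 0.02 = $48

$48


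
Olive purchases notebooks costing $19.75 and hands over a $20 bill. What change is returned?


Start with the amount paid:
$20
Subtract the price:
$20 - $19.75 = $0.25

$0.25


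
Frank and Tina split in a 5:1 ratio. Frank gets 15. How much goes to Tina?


Find the multiplier:
15 / 5 = 3
Apply to Tina's share:
1 x 3 = 3

3


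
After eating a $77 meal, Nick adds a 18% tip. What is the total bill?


Calculate the tip:
18% of $77 = $13.86
Add tip to meal cost:
$77 + $13.86 = $90.86

$90.86


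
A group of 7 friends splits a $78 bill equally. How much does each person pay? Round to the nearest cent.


Total bill: $78
Number of people: 7
Each pays: $78 / 7 = $11.1428... ≈ $11.14

$11.14


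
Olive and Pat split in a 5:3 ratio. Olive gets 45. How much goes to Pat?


Find the multiplier:
45 / 5 = 9
Apply to Pat's share:
3 x 9 = 27

27


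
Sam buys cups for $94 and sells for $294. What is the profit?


Selling price = $294
Cost price = $94
Profit = selling price - cost price:
Profit = $294 - $94 = $200

$200


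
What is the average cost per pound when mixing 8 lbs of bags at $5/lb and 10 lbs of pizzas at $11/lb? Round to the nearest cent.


Cost of bags:
8 x $5 = $40
Cost of pizzas:
10 x $11 = $110
Total cost: $40 + $110 = $150
Total weight: 18 lbs
Average: $150 / 18 = $8.3333... ≈ $8.33/lb

$8.33/lb


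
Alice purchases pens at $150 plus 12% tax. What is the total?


Calculate the tax:
12% of $150 = $18
Add tax to price:
$150 + $18 = $168

$168


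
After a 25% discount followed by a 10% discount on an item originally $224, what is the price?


First discount:
25% of $224 = $56
Price after first discount:
$224 - $56 = $168
Second discount:
10% of $168 = $16.80
Final price:
$168 - $16.80 = $151.20

$151.20


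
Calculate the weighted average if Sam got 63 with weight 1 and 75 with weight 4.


Weighted sum:
1 x 63 + 4 x 75 = 363
Total weight:
1 + 4 = 5
Weighted average:
363 / 5 = 72.6

72.6


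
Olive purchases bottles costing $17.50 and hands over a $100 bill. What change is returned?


Start with the amount paid:
$100
Subtract the price:
$100 - $17.50 = $82.50

$82.50


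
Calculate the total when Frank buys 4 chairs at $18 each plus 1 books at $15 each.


Cost of chairs:
4 x $18 = $72
Cost of books:
1 x $15 = $15
Add both:
$72 + $15 = $87

$87


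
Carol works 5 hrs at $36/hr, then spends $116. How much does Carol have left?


Calculate earnings:
5 x $36 = $180
Subtract spending:
$180 - $116 = $64

$64


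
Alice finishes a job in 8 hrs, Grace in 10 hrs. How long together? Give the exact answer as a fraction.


Alice's rate: 1/8 of the job per hour
Grace's rate: 1/10 of the job per hour
Combined rate: 1/8 + 1/10 = 9/40 per hour
Time = 1 / (9/40) = 40/9 hours (≈ 4.44 hours)

40/9 hours


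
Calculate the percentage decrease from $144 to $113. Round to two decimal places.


Find the absolute change:
|113 - 144| = 31
Divide by original and multiply by 100:
31 / 144 x 100 = 21.5277...% ≈ 21.53%

21.53%


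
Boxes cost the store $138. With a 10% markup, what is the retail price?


Calculate the markup amount:
10% of $138 = $13.80
Add to cost:
$138 + $13.80 = $151.80

$151.80


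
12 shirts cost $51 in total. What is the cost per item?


Total cost: $51
Number of items: 12
Unit price: $51 / 12 = $4.25

$4.25


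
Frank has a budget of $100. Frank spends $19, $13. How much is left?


Add up expenses:
$19 + $13 = $32
Subtract from budget:
$100 - $32 = $68

$68


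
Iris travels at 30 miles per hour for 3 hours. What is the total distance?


Use the formula: distance = speed x time
Speed = 30 mph, Time = 3 hours
30 x 3 = 90 miles

90 miles


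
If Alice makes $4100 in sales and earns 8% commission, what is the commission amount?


Convert rate to decimal:
8% = 0.08
Multiply by sales:
$4100 x 0.08 = $328

$328


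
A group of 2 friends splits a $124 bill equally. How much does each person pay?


Total bill: $124
Number of people: 2
Each pays: $124 / 2 = $62

$62


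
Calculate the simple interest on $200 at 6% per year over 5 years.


Use the formula I = P x R x T / 100
P x R x T = 200 x 6 x 5 = 6000
I = 6000 / 100 = $60

$60


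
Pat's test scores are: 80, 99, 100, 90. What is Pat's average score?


Add the scores:
80 + 99 + 100 + 90 = 369
Divide by the number of tests:
369 / 4 = 92.25

92.25


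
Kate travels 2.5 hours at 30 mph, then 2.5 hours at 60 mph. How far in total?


Leg 1 distance:
30 x 2.5 = 75 miles
Leg 2 distance:
60 x 2.5 = 150 miles
Total distance:
75 + 150 = 225 miles

225 miles


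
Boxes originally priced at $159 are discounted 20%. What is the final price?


Calculate the discount amount:
20% of $159 = $31.80
Subtract from original:
$159 - $31.80 = $127.20

$127.20


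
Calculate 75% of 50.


Convert percentage to decimal:
75% = 0.75
Multiply:
50 x 0.75 = 37.5

37.5


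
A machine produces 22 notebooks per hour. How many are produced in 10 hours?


Production rate: 22 notebooks per hour
Time: 10 hours
Total: 22 x 10 = 220 notebooks

220 notebooks


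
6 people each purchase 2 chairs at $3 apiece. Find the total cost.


Cost per person:
2 x $3 = $6
Group total:
6 x $6 = $36

$36


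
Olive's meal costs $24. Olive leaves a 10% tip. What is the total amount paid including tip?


Calculate the tip:
10% of $24 = $2.40
Add tip to meal cost:
$24 + $2.40 = $26.40

$26.40


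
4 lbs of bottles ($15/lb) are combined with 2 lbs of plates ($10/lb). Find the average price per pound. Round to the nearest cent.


Cost of bottles:
4 x $15 = $60
Cost of plates:
2 x $10 = $20
Total cost: $60 + $20 = $80
Total weight: 6 lbs
Average: $80 / 6 = $13.3333... ≈ $13.33/lb

$13.33/lb


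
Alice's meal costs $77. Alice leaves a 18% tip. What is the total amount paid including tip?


Calculate the tip:
18% of $77 = $13.86
Add tip to meal cost:
$77 + $13.86 = $90.86

$90.86


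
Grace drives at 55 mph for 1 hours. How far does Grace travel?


Use the formula: distance = speed x time
Speed = 55 mph, Time = 1 hours
55 x 1 = 55 miles

55 miles


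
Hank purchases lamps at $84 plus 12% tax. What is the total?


Calculate the tax:
12% of $84 = $10.08
Add tax to price:
$84 + $10.08 = $94.08

$94.08


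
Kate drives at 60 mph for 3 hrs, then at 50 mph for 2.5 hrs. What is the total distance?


Leg 1 distance:
60 x 3 = 180 miles
Leg 2 distance:
50 x 2.5 = 125 miles
Total distance:
180 + 125 = 305 miles

305 miles


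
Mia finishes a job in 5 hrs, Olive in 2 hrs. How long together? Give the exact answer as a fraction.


Mia's rate: 1/5 of the job per hour
Olive's rate: 1/2 of the job per hour
Combined rate: 1/5 + 1/2 = 7/10 per hour
Time = 1 / (7/10) = 10/7 hours (≈ 1.43 hours)

10/7 hours


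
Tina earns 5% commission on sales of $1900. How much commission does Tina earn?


Convert rate to decimal:
5% = 0.05
Multiply by sales:
$1900 x 0.05 = $95

$95


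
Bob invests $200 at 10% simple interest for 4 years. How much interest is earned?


Use the formula I = P x R x T / 100
P x R x T = 200 x 10 x 4 = 8000
I = 8000 / 100 = $80

$80


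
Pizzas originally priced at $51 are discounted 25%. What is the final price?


Calculate the discount amount:
25% of $51 = $12.75
Subtract from original:
$51 - $12.75 = $38.25

$38.25


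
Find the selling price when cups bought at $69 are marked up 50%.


Calculate the markup amount:
50% of $69 = $34.50
Add to cost:
$69 + $34.50 = $103.50

$103.50


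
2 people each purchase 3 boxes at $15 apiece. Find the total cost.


Cost per person:
3 x $15 = $45
Group total:
2 x $45 = $90

$90


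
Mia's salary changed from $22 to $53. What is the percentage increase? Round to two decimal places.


Find the absolute change:
|53 - 22| = 31
Divide by original and multiply by 100:
31 / 22 x 100 = 140.9090...% ≈ 140.91%

140.91%


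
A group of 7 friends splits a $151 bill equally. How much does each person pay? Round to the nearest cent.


Total bill: $151
Number of people: 7
Each pays: $151 / 7 = $21.5714... ≈ $21.57

$21.57


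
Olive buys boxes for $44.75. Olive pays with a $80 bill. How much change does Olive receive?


Start with the amount paid:
$80
Subtract the price:
$80 - $44.75 = $35.25

$35.25


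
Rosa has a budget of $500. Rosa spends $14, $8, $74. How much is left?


Add up expenses:
$14 + $8 + $74 = $96
Subtract from budget:
$500 - $96 = $404

$404


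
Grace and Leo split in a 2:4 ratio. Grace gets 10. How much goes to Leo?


Find the multiplier:
10 / 2 = 5
Apply to Leo's share:
4 x 5 = 20

20


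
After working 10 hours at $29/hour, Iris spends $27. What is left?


Calculate earnings:
10 x $29 = $290
Subtract spending:
$290 - $27 = $263

$263


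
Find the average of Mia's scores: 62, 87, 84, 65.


Add the scores:
62 + 87 + 84 + 65 = 298
Divide by the number of tests:
298 / 4 = 74.5

74.5


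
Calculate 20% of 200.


Convert percentage to decimal:
20% = 0.2
Multiply:
200 x 0.2 = 40

40


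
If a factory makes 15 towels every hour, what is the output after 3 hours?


Production rate: 15 towels per hour
Time: 3 hours
Total: 15 x 3 = 45 towels

45 towels


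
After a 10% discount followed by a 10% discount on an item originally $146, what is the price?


First discount:
10% of $146 = $14.60
Price after first discount:
$146 - $14.60 = $131.40
Second discount:
10% of $131.40 = $13.14
Final price:
$131.40 - $13.14 = $118.26

$118.26


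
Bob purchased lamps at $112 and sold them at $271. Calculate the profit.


Selling price = $271
Cost price = $112
Profit = selling price - cost price:
Profit = $271 - $112 = $159

$159


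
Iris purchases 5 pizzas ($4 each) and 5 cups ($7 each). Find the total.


Cost of pizzas:
5 x $4 = $20
Cost of cups:
5 x $7 = $35
Add both:
$20 + $35 = $55

$55


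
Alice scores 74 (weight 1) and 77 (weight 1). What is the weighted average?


Weighted sum:
1 x 74 + 1 x 77 = 151
Total weight:
1 + 1 = 2
Weighted average:
151 / 2 = 75.5

75.5


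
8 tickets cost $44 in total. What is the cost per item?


Total cost: $44
Number of items: 8
Unit price: $44 / 8 = $5.50

$5.50


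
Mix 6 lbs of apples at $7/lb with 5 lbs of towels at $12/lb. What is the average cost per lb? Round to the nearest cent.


Cost of apples:
6 x $7 = $42
Cost of towels:
5 x $12 = $60
Total cost: $42 + $60 = $102
Total weight: 11 lbs
Average: $102 / 11 = $9.2727... ≈ $9.27/lb

$9.27/lb


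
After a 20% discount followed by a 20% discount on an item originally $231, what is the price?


First discount:
20% of $231 = $46.20
Price after first discount:
$231 - $46.20 = $184.80
Second discount:
20% of $184.80 = $36.96
Final price:
$184.80 - $36.96 = $147.84

$147.84


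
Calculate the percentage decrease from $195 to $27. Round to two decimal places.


Find the absolute change:
|27 - 195| = 168
Divide by original and multiply by 100:
168 / 195 x 100 = 86.1538...% ≈ 86.15%

86.15%


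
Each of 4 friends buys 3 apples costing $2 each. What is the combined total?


Cost per person:
3 x $2 = $6
Group total:
4 x $6 = $24

$24


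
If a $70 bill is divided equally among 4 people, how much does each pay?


Total bill: $70
Number of people: 4
Each pays: $70 / 4 = $17.50

$17.50


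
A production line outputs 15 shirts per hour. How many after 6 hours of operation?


Production rate: 15 shirts per hour
Time: 6 hours
Total: 15 x 6 = 90 shirts

90 shirts


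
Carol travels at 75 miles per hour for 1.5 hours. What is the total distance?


Use the formula: distance = speed x time
Speed = 75 mph, Time = 1.5 hours
75 x 1.5 = 112.5 miles

112.5 miles


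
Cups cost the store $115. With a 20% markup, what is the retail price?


Calculate the markup amount:
20% of $115 = $23
Add to cost:
$115 + $23 = $138

$138


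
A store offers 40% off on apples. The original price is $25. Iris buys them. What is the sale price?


Calculate the discount amount:
40% of $25 = $10
Subtract from original:
$25 - $10 = $15

$15


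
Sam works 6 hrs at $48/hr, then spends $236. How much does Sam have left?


Calculate earnings:
6 x $48 = $288
Subtract spending:
$288 - $236 = $52

$52


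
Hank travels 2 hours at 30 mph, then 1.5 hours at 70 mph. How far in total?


Leg 1 distance:
30 x 2 = 60 miles
Leg 2 distance:
70 x 1.5 = 105 miles
Total distance:
60 + 105 = 165 miles

165 miles


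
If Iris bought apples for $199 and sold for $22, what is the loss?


Selling price = $22
Cost price = $199
Loss = cost price - selling price:
Loss = $199 - $22 = $177

$177


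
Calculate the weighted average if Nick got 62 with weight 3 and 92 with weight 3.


Weighted sum:
3 x 62 + 3 x 92 = 462
Total weight:
3 + 3 = 6
Weighted average:
462 / 6 = 77

77


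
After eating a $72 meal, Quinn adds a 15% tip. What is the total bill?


Calculate the tip:
15% of $72 = $10.80
Add tip to meal cost:
$72 + $10.80 = $82.80

$82.80


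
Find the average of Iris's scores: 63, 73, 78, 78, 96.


Add the scores:
63 + 73 + 78 + 78 + 96 = 388
Divide by the number of tests:
388 / 5 = 77.6

77.6


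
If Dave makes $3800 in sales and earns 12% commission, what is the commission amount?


Convert rate to decimal:
12% = 0.12
Multiply by sales:
$3800 x 0.12 = $456

$456


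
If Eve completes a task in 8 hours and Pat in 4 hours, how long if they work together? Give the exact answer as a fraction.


Eve's rate: 1/8 of the job per hour
Pat's rate: 1/4 of the job per hour
Combined rate: 1/8 + 1/4 = 3/8 per hour
Time = 1 / (3/8) = 8/3 hours (≈ 2.67 hours)

8/3 hours


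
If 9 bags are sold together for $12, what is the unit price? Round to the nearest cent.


Total cost: $12
Number of items: 9
Unit price: $12 / 9 = $1.3333... ≈ $1.33

$1.33


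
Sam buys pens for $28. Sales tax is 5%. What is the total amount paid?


Calculate the tax:
5% of $28 = $1.40
Add tax to price:
$28 + $1.40 = $29.40

$29.40


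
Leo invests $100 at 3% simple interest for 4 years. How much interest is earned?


Use the formula I = P x R x T / 100
P x R x T = 100 x 3 x 4 = 1200
I = 1200 / 100 = $12

$12


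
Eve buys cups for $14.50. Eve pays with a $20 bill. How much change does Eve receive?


Start with the amount paid:
$20
Subtract the price:
$20 - $14.50 = $5.50

$5.50


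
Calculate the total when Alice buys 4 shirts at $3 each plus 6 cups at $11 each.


Cost of shirts:
4 x $3 = $12
Cost of cups:
6 x $11 = $66
Add both:
$12 + $66 = $78

$78


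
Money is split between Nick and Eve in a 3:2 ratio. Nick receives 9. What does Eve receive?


Find the multiplier:
9 / 3 = 3
Apply to Eve's share:
2 x 3 = 6

6


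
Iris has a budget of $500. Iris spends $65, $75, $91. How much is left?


Add up expenses:
$65 + $75 + $91 = $231
Subtract from budget:
$500 - $231 = $269

$269


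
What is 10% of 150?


Convert percentage to decimal:
10% = 0.1
Multiply:
150 x 0.1 = 15

15


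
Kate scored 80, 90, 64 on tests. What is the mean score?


Add the scores:
80 + 90 + 64 = 234
Divide by the number of tests:
234 / 3 = 78

78


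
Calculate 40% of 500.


Convert percentage to decimal:
40% = 0.4
Multiply:
500 x 0.4 = 200

200


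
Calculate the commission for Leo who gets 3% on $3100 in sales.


Convert rate to decimal:
3% = 0.03
Multiply by sales:
$3100 x 0.03 = $93

$93


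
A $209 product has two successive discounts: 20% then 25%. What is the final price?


First discount:
20% of $209 = $41.80
Price after first discount:
$209 - $41.80 = $167.20
Second discount:
25% of $167.20 = $41.80
Final price:
$167.20 - $41.80 = $125.40

$125.40


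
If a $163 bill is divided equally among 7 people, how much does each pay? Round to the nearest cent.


Total bill: $163
Number of people: 7
Each pays: $163 / 7 = $23.2857... ≈ $23.29

$23.29


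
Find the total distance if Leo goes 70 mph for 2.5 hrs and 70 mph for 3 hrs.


Leg 1 distance:
70 x 2.5 = 175 miles
Leg 2 distance:
70 x 3 = 210 miles
Total distance:
175 + 210 = 385 miles

385 miles


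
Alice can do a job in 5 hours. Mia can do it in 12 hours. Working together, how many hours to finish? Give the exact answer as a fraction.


Alice's rate: 1/5 of the job per hour
Mia's rate: 1/12 of the job per hour
Combined rate: 1/5 + 1/12 = 17/60 per hour
Time = 1 / (17/60) = 60/17 hours (≈ 3.53 hours)

60/17 hours


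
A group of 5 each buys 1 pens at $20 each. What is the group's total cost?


Cost per person:
1 x $20 = $20
Group total:
5 x $20 = $100

$100


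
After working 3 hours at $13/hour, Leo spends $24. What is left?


Calculate earnings:
3 x $13 = $39
Subtract spending:
$39 - $24 = $15

$15


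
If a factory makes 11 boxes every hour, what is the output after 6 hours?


Production rate: 11 boxes per hour
Time: 6 hours
Total: 11 x 6 = 66 boxes

66 boxes


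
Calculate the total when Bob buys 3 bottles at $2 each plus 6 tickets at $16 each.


Cost of bottles:
3 x $2 = $6
Cost of tickets:
6 x $16 = $96
Add both:
$6 + $96 = $102

$102


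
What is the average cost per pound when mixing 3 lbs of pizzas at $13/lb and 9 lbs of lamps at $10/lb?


Cost of pizzas:
3 x $13 = $39
Cost of lamps:
9 x $10 = $90
Total cost: $39 + $90 = $129
Total weight: 12 lbs
Average: $129 / 12 = $10.75/lb

$10.75/lb


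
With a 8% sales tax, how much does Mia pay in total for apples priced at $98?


Calculate the tax:
8% of $98 = $7.84
Add tax to price:
$98 + $7.84 = $105.84

$105.84


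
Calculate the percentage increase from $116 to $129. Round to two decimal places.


Find the absolute change:
|129 - 116| = 13
Divide by original and multiply by 100:
13 / 116 x 100 = 11.2068...% ≈ 11.21%

11.21%


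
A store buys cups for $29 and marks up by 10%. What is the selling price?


Calculate the markup amount:
10% of $29 = $2.90
Add to cost:
$29 + $2.90 = $31.90

$31.90


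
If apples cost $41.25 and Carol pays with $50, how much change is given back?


Start with the amount paid:
$50
Subtract the price:
$50 - $41.25 = $8.75

$8.75


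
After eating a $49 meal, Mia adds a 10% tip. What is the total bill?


Calculate the tip:
10% of $49 = $4.90
Add tip to meal cost:
$49 + $4.90 = $53.90

$53.90


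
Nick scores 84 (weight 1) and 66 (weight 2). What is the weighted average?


Weighted sum:
1 x 84 + 2 x 66 = 216
Total weight:
1 + 2 = 3
Weighted average:
216 / 3 = 72

72


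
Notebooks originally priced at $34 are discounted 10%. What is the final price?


Calculate the discount amount:
10% of $34 = $3.40
Subtract from original:
$34 - $3.40 = $30.60

$30.60


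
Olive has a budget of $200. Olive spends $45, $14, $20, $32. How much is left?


Add up expenses:
$45 + $14 + $20 + $32 = $111
Subtract from budget:
$200 - $111 = $89

$89


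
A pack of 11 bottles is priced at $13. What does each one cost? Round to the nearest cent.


Total cost: $13
Number of items: 11
Unit price: $13 / 11 = $1.1818... ≈ $1.18

$1.18


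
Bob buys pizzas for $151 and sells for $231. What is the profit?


Selling price = $231
Cost price = $151
Profit = selling price - cost price:
Profit = $231 - $151 = $80

$80


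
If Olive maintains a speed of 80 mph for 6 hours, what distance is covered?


Use the formula: distance = speed x time
Speed = 80 mph, Time = 6 hours
80 x 6 = 480 miles

480 miles


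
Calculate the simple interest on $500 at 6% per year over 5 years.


Use the formula I = P x R x T / 100
P x R x T = 500 x 6 x 5 = 15000
I = 15000 / 100 = $150

$150


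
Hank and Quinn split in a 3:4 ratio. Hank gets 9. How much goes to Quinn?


Find the multiplier:
9 / 3 = 3
Apply to Quinn's share:
4 x 3 = 12

12


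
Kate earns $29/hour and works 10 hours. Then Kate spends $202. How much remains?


Calculate earnings:
10 x $29 = $290
Subtract spending:
$290 - $202 = $88

$88


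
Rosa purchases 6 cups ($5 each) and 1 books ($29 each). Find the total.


Cost of cups:
6 x $5 = $30
Cost of books:
1 x $29 = $29
Add both:
$30 + $29 = $59

$59


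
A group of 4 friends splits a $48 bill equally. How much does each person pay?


Total bill: $48
Number of people: 4
Each pays: $48 / 4 = $12

$12


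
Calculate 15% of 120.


Convert percentage to decimal:
15% = 0.15
Multiply:
120 x 0.15 = 18

18


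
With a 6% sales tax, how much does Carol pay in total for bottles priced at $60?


Calculate the tax:
6% of $60 = $3.60
Add tax to price:
$60 + $3.60 = $63.60

$63.60


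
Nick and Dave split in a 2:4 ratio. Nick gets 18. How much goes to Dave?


Find the multiplier:
18 / 2 = 9
Apply to Dave's share:
4 x 9 = 36

36


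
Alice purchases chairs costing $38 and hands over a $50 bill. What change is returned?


Start with the amount paid:
$50
Subtract the price:
$50 - $38 = $12

$12


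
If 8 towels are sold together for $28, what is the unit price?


Total cost: $28
Number of items: 8
Unit price: $28 / 8 = $3.50

$3.50


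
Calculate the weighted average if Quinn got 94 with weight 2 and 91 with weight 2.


Weighted sum:
2 x 94 + 2 x 91 = 370
Total weight:
2 + 2 = 4
Weighted average:
370 / 4 = 92.5

92.5


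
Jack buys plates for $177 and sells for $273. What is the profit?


Selling price = $273
Cost price = $177
Profit = selling price - cost price:
Profit = $273 - $177 = $96

$96


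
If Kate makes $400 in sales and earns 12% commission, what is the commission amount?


Convert rate to decimal:
12% = 0.12
Multiply by sales:
$400 x 0.12 = $48

$48


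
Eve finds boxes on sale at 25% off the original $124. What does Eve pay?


Calculate the discount amount:
25% of $124 = $31
Subtract from original:
$124 - $31 = $93

$93


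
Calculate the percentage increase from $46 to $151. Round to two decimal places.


Find the absolute change:
|151 - 46| = 105
Divide by original and multiply by 100:
105 / 46 x 100 = 228.2608...% ≈ 228.26%

228.26%


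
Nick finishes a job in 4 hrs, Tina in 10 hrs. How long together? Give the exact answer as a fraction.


Nick's rate: 1/4 of the job per hour
Tina's rate: 1/10 of the job per hour
Combined rate: 1/4 + 1/10 = 7/20 per hour
Time = 1 / (7/20) = 20/7 hours (≈ 2.86 hours)

20/7 hours
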